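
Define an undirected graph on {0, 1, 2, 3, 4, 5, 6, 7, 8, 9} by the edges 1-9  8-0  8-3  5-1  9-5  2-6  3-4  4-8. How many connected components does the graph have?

4

Component: {7}
Component: {2, 6}
Component: {1, 5, 9}
Component: {0, 3, 4, 8}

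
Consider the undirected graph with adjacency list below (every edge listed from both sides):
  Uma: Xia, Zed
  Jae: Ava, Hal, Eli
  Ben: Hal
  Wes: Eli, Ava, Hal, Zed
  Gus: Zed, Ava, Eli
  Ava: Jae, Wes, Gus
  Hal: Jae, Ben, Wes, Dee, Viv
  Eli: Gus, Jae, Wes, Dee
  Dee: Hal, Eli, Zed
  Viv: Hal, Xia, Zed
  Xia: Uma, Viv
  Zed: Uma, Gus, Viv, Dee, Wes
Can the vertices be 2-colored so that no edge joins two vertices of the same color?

Yes

Color {Ava, Hal, Eli, Xia, Zed} black and {Uma, Jae, Ben, Wes, Gus, Dee, Viv} white. No edge joins two same-colored vertices, so the graph is bipartite.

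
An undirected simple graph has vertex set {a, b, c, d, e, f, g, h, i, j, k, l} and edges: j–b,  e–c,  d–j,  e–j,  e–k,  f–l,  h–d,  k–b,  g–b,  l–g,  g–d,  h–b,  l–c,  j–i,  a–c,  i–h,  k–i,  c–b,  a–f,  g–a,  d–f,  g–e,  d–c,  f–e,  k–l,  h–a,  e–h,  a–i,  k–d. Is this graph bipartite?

No

a-i-h-a is an odd cycle (length 3), and a bipartite graph can contain only even cycles.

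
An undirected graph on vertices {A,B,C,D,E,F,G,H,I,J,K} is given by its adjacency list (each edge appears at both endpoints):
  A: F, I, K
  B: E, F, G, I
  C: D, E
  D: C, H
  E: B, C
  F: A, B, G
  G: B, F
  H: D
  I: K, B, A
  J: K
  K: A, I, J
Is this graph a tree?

No

|V| = 11, |E| = 13.
Connected but with 13 > 10 edges, so it has a cycle and is not a tree.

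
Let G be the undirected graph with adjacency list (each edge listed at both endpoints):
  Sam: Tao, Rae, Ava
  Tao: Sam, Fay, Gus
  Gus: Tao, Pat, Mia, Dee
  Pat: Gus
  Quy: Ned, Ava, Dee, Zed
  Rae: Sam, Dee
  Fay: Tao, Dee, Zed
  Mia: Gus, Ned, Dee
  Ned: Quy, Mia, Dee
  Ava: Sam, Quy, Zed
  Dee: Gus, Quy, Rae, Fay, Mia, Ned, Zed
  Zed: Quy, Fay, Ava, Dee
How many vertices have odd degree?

Degrees: Sam:3, Tao:3, Gus:4, Pat:1, Quy:4, Rae:2, Fay:3, Mia:3, Ned:3, Ava:3, Dee:7, Zed:4
Odd-degree vertices: Sam, Tao, Pat, Fay, Mia, Ned, Ava, Dee.

8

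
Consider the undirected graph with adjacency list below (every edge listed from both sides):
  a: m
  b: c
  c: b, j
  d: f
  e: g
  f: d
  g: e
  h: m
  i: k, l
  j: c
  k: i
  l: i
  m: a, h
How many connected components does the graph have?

Component: {d, f}
Component: {e, g}
Component: {a, h, m}
Component: {b, c, j}
Component: {i, k, l}

5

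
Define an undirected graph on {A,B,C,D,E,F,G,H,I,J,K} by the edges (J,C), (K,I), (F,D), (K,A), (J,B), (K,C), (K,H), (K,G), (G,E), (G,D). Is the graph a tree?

Yes

|V| = 11, |E| = 10.
Connected and |E| = |V| - 1, which characterizes a tree.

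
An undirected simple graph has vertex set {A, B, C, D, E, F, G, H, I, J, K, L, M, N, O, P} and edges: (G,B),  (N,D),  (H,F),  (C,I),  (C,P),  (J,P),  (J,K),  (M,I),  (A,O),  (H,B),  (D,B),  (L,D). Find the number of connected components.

4

Component: {E}
Component: {A, O}
Component: {C, I, J, K, M, P}
Component: {B, D, F, G, H, L, N}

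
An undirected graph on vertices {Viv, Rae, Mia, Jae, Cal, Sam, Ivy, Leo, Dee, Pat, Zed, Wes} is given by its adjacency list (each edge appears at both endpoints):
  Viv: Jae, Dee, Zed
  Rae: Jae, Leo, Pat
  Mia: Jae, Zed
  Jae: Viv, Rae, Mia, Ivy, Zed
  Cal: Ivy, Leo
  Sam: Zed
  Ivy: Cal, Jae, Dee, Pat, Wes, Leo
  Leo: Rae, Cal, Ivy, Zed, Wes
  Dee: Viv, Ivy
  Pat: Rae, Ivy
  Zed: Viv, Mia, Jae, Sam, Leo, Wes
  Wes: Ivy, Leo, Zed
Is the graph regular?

Degrees: Viv:3, Rae:3, Mia:2, Jae:5, Cal:2, Sam:1, Ivy:6, Leo:5, Dee:2, Pat:2, Zed:6, Wes:3
Degrees are not all equal (e.g. deg(Sam)=1 but deg(Ivy)=6); not regular.

No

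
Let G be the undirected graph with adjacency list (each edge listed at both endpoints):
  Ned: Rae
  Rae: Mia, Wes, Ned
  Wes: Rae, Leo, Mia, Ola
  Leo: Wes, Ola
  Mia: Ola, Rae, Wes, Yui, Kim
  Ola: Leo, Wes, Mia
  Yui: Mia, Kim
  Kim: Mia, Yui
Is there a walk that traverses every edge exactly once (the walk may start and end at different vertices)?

Degrees: Ned:1, Rae:3, Wes:4, Leo:2, Mia:5, Ola:3, Yui:2, Kim:2
Odd-degree vertices: Ned, Rae, Mia, Ola (4 total).
With 4 odd-degree vertices (more than two), no single trail can use every edge.

No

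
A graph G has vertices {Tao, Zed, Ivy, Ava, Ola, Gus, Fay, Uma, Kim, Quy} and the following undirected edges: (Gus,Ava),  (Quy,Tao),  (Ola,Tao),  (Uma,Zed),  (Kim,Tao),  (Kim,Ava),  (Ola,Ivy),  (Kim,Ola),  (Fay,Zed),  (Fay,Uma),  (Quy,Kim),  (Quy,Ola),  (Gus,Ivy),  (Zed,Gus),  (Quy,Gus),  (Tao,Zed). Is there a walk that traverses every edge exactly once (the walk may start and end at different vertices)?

Yes

Degrees: Tao:4, Zed:4, Ivy:2, Ava:2, Ola:4, Gus:4, Fay:2, Uma:2, Kim:4, Quy:4
Odd-degree vertices: none (0 total).
The non-isolated vertices are connected and exactly 0 have odd degree, so an Eulerian trail exists.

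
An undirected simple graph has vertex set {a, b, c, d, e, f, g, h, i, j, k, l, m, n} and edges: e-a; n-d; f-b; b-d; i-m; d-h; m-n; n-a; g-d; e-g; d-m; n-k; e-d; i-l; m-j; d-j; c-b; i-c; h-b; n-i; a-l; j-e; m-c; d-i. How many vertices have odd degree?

Degrees: a:3, b:4, c:3, d:8, e:4, f:1, g:2, h:2, i:5, j:3, k:1, l:2, m:5, n:5
Odd-degree vertices: a, c, f, i, j, k, m, n.

8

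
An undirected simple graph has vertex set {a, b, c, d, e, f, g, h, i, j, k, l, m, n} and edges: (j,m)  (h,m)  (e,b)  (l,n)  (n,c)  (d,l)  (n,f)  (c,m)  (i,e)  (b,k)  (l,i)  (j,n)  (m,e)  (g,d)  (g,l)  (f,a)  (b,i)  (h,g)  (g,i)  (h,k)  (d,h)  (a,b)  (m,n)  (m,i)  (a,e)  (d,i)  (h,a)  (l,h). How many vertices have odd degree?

2

Degrees: a:4, b:4, c:2, d:4, e:4, f:2, g:4, h:6, i:6, j:2, k:2, l:5, m:6, n:5
Odd-degree vertices: l, n.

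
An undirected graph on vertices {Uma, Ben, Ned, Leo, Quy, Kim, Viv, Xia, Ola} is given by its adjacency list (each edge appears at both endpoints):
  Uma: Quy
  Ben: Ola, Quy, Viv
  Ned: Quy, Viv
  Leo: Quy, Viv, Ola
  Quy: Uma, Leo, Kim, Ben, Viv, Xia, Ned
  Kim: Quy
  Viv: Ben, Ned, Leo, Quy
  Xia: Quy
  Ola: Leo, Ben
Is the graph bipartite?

No

The cycle Quy-Viv-Ben-Quy has length 3, which is odd, so the graph is not bipartite.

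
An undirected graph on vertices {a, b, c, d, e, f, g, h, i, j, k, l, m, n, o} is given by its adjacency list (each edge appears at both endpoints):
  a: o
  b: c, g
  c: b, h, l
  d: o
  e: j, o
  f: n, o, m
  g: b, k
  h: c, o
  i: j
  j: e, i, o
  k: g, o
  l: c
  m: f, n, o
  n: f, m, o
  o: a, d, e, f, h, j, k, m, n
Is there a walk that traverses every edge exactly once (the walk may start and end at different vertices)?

Degrees: a:1, b:2, c:3, d:1, e:2, f:3, g:2, h:2, i:1, j:3, k:2, l:1, m:3, n:3, o:9
Odd-degree vertices: a, c, d, f, i, j, l, m, n, o (10 total).
An Eulerian trail requires 0 or 2 odd-degree vertices; here there are 10.

No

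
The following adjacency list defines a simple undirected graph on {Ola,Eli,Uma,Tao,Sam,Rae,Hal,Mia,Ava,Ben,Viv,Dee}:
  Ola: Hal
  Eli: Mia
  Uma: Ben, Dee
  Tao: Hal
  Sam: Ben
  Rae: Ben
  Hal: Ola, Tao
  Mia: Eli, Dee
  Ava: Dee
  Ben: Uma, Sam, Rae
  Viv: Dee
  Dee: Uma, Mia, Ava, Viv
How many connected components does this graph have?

2

Component: {Ola, Tao, Hal}
Component: {Eli, Uma, Sam, Rae, Mia, Ava, Ben, Viv, Dee}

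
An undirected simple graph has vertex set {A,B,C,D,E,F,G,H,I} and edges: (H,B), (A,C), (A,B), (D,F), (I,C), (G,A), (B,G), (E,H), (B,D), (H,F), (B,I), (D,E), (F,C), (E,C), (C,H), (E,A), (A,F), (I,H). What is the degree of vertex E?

Neighbors of E: A, C, D, H.

4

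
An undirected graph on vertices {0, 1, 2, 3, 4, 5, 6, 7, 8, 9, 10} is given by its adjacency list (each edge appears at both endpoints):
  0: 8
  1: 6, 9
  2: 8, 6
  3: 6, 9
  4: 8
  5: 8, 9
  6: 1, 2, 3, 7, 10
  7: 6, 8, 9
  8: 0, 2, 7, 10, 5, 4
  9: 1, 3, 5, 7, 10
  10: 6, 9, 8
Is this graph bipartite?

A valid 2-coloring puts {6, 8, 9} on one side and {0, 1, 2, 3, 4, 5, 7, 10} on the other; every edge crosses between the two sides.

Yes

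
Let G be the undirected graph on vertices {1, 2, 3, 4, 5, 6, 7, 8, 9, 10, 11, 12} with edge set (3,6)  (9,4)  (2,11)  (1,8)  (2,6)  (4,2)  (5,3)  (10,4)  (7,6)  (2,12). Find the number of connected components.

Component: {1, 8}
Component: {2, 3, 4, 5, 6, 7, 9, 10, 11, 12}

2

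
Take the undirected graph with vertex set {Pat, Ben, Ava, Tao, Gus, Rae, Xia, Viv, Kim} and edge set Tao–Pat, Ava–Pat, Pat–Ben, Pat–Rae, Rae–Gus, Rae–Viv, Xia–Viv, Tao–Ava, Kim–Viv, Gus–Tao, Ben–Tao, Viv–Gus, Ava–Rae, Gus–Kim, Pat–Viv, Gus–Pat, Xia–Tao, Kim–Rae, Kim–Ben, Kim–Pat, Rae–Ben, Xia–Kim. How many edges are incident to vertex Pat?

7

Neighbors of Pat: Ben, Ava, Tao, Gus, Rae, Viv, Kim.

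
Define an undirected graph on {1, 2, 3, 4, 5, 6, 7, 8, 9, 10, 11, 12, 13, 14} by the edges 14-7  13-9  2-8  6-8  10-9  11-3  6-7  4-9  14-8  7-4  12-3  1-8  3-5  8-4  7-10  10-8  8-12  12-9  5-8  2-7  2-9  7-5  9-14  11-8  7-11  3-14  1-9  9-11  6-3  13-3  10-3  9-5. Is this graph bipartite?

Partition the vertices as {3, 7, 8, 9} vs {1, 2, 4, 5, 6, 10, 11, 12, 13, 14}. Each listed edge has one endpoint in each part, so the graph is bipartite.

Yes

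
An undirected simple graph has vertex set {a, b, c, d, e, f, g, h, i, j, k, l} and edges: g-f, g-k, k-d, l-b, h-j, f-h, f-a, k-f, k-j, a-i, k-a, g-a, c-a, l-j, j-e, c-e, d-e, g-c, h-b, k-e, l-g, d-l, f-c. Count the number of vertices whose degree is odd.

6

Degrees: a:5, b:2, c:4, d:3, e:4, f:5, g:5, h:3, i:1, j:4, k:6, l:4
Odd-degree vertices: a, d, f, g, h, i.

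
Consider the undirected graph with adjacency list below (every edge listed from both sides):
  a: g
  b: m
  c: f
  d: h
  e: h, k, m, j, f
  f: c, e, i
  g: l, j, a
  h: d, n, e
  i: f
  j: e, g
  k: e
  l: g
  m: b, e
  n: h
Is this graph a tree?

Yes

|V| = 14, |E| = 13.
Connected and |E| = |V| - 1, which characterizes a tree.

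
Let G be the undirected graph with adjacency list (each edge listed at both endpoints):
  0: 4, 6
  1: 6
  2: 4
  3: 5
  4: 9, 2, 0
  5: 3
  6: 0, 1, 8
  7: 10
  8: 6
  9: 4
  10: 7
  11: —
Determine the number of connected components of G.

Component: {11}
Component: {3, 5}
Component: {7, 10}
Component: {0, 1, 2, 4, 6, 8, 9}

4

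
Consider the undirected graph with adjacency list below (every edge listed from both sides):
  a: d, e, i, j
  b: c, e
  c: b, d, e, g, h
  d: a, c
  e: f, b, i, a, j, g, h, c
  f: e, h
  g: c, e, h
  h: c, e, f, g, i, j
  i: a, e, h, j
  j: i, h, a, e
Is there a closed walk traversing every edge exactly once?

Degrees: a:4, b:2, c:5, d:2, e:8, f:2, g:3, h:6, i:4, j:4
c, g have odd degree; an Eulerian circuit needs every degree to be even, so none exists.

No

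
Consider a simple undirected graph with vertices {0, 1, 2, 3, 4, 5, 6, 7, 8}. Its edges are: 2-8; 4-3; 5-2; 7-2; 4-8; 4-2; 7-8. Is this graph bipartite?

No

The cycle 4-2-8-4 has length 3, which is odd, so the graph is not bipartite.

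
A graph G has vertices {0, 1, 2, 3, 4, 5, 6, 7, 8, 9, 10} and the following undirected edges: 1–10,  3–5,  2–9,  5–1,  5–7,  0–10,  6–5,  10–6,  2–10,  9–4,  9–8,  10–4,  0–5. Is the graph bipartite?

A valid 2-coloring puts {5, 9, 10} on one side and {0, 1, 2, 3, 4, 6, 7, 8} on the other; every edge crosses between the two sides.

Yes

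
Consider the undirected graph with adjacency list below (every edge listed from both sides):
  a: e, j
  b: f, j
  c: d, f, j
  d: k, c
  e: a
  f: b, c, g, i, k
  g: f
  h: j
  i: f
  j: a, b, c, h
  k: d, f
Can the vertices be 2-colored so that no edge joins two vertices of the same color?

Color {d, e, f, j} black and {a, b, c, g, h, i, k} white. No edge joins two same-colored vertices, so the graph is bipartite.

Yes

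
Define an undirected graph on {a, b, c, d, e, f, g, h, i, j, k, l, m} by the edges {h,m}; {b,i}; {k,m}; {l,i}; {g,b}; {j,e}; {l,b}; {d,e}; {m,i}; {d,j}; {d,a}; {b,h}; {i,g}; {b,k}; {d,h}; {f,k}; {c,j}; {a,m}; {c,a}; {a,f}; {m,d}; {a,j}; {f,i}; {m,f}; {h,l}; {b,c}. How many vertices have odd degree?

Degrees: a:5, b:6, c:3, d:5, e:2, f:4, g:2, h:4, i:5, j:4, k:3, l:3, m:6
Odd-degree vertices: a, c, d, i, k, l.

6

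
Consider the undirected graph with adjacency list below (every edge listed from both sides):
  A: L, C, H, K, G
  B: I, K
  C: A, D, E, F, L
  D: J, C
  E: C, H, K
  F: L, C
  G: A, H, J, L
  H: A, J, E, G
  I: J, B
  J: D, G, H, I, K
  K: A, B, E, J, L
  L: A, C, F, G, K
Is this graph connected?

Starting from A and exploring outward reaches every vertex (A, K, C, L, G, H, J, E, B, F, D, I); the graph is connected.

Yes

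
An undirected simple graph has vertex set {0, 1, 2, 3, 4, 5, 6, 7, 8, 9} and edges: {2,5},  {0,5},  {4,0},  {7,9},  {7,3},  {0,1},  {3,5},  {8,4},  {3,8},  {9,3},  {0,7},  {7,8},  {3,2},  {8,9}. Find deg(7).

Neighbors of 7: 0, 3, 8, 9.

4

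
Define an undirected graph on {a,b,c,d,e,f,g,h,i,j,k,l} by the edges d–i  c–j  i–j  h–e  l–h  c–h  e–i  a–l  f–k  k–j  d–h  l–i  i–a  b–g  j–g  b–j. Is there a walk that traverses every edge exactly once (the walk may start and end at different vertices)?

No

Degrees: a:2, b:2, c:2, d:2, e:2, f:1, g:2, h:4, i:5, j:5, k:2, l:3
Odd-degree vertices: f, i, j, l (4 total).
An Eulerian trail requires 0 or 2 odd-degree vertices; here there are 4.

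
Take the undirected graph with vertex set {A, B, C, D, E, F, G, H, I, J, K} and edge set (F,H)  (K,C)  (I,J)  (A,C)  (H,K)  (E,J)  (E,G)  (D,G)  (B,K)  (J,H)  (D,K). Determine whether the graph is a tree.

|V| = 11, |E| = 11.
A tree on 11 vertices has exactly 10 edges; this graph has 11, so it contains a cycle and is not a tree.

No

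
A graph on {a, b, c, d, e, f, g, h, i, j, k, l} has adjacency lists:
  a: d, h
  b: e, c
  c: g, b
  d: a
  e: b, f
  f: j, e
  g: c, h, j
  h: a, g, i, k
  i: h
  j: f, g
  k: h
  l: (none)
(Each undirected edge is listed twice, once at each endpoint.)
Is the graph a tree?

|V| = 12, |E| = 11.
It splits into 2 components, so it cannot be a tree.

No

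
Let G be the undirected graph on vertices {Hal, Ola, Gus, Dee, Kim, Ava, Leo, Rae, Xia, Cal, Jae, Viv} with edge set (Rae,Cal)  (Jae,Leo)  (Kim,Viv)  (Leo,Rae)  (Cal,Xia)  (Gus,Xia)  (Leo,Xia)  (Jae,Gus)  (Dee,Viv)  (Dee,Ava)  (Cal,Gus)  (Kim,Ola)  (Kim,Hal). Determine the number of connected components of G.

Component: {Hal, Ola, Dee, Kim, Ava, Viv}
Component: {Gus, Leo, Rae, Xia, Cal, Jae}

2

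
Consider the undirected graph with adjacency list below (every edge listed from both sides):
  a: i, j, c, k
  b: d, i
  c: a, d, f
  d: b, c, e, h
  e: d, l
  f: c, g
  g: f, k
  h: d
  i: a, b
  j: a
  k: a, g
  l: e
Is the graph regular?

No

Degrees: a:4, b:2, c:3, d:4, e:2, f:2, g:2, h:1, i:2, j:1, k:2, l:1
Vertex h has degree 1 while a has degree 4, so the graph is not regular.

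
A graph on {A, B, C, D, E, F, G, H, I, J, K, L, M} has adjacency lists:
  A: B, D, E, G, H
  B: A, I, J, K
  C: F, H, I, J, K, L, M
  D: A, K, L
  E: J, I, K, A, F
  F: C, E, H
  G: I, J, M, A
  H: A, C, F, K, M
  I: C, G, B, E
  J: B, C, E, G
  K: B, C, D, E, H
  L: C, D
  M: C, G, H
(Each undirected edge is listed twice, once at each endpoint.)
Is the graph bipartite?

C-H-M-C is an odd cycle (length 3), and a bipartite graph can contain only even cycles.

No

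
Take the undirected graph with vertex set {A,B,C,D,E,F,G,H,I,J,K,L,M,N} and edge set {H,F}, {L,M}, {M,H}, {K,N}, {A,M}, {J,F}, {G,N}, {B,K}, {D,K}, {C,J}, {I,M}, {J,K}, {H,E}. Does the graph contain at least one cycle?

No

|V| = 14, |E| = 13, number of components = 1.
Since 13 = 14 - 1, the graph is a forest and contains no cycle.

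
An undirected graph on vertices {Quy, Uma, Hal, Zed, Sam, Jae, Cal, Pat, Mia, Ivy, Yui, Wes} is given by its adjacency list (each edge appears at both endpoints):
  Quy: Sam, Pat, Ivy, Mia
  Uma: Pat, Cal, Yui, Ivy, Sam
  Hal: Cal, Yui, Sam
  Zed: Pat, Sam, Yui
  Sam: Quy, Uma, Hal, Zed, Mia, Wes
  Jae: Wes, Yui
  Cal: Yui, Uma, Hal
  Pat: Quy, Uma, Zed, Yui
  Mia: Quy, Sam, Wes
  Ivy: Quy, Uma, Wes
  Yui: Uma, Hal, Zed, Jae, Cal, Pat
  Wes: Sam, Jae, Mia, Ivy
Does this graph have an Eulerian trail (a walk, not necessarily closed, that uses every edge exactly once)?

No

Degrees: Quy:4, Uma:5, Hal:3, Zed:3, Sam:6, Jae:2, Cal:3, Pat:4, Mia:3, Ivy:3, Yui:6, Wes:4
Odd-degree vertices: Uma, Hal, Zed, Cal, Mia, Ivy (6 total).
An Eulerian trail requires 0 or 2 odd-degree vertices; here there are 6.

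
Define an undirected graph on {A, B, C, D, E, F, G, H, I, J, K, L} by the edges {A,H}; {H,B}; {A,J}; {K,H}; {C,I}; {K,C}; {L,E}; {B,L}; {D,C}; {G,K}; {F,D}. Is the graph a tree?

|V| = 12, |E| = 11.
Connected and |E| = |V| - 1, which characterizes a tree.

Yes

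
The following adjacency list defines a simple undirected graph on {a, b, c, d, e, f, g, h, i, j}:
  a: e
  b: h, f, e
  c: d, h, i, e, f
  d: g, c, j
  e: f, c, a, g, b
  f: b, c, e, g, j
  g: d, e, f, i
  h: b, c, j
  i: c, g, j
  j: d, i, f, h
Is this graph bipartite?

c-e-f-c is an odd cycle (length 3), and a bipartite graph can contain only even cycles.

No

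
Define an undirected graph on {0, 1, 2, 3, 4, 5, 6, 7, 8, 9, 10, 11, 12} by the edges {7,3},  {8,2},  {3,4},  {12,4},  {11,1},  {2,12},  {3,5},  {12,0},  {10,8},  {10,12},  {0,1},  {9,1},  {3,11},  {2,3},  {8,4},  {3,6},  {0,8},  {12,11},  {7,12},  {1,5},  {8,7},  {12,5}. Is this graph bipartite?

Yes

Color {1, 3, 8, 12} black and {0, 2, 4, 5, 6, 7, 9, 10, 11} white. No edge joins two same-colored vertices, so the graph is bipartite.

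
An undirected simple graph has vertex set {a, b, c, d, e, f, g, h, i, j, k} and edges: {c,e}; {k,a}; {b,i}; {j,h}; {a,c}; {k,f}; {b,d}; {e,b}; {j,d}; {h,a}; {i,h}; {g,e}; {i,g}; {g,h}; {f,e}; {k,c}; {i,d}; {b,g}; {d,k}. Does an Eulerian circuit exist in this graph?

Degrees: a:3, b:4, c:3, d:4, e:4, f:2, g:4, h:4, i:4, j:2, k:4
Vertices with odd degree: a, c. An Eulerian circuit requires all degrees even.

No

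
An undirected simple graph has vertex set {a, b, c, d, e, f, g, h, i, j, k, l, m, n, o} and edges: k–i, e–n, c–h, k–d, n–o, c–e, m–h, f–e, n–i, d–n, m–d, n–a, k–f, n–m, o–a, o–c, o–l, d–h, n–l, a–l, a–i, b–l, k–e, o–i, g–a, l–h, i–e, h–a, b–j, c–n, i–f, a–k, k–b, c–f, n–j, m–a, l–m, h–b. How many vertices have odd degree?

Degrees: a:8, b:4, c:5, d:4, e:5, f:4, g:1, h:6, i:6, j:2, k:6, l:6, m:5, n:9, o:5
Odd-degree vertices: c, e, g, m, n, o.

6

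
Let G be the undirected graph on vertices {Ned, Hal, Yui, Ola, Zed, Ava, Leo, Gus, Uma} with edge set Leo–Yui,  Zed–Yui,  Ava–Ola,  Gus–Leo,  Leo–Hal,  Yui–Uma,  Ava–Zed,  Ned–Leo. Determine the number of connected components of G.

1

Component: {Ned, Hal, Yui, Ola, Zed, Ava, Leo, Gus, Uma}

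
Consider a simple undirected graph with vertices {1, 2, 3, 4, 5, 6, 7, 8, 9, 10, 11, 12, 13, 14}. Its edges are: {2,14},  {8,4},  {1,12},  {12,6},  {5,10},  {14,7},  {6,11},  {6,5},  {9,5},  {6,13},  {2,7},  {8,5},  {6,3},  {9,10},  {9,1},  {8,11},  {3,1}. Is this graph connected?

Component: {2, 7, 14}
Component: {1, 3, 4, 5, 6, 8, 9, 10, 11, 12, 13}
No edge joins these 2 groups, so the graph is disconnected.

No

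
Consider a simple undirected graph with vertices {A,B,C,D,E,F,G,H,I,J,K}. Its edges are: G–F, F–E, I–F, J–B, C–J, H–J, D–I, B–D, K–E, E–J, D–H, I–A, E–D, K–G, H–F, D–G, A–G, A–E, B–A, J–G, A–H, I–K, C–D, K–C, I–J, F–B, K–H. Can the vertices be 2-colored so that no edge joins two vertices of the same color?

Color {B, C, E, G, H, I} black and {A, D, F, J, K} white. No edge joins two same-colored vertices, so the graph is bipartite.

Yes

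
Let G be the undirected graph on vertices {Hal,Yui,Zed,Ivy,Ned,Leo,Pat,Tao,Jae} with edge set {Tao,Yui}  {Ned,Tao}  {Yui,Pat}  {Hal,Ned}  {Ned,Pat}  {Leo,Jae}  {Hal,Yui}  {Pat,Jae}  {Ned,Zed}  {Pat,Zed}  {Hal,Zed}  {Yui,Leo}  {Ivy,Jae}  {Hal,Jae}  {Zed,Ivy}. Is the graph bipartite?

Pat-Zed-Ned-Pat is an odd cycle (length 3), and a bipartite graph can contain only even cycles.

No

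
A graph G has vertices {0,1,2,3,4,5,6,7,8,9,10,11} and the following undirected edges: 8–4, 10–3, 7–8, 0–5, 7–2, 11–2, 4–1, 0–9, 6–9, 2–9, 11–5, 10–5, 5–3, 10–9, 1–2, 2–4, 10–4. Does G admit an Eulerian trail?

Degrees: 0:2, 1:2, 2:5, 3:2, 4:4, 5:4, 6:1, 7:2, 8:2, 9:4, 10:4, 11:2
Odd-degree vertices: 2, 6 (2 total).
With 2 odd-degree vertices and all edges in one connected piece, an Eulerian trail exists (from 2 to 6).

Yes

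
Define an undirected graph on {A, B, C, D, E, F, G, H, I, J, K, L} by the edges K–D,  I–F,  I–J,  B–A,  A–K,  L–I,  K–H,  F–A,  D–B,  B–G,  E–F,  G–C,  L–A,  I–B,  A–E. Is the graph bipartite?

A-E-F-A is an odd cycle (length 3), and a bipartite graph can contain only even cycles.

No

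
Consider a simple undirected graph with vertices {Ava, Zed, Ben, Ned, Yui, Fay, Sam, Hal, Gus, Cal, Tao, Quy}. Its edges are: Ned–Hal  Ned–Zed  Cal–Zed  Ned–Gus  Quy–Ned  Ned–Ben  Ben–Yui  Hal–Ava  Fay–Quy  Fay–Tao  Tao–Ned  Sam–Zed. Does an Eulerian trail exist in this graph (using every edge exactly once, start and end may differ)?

No

Degrees: Ava:1, Zed:3, Ben:2, Ned:6, Yui:1, Fay:2, Sam:1, Hal:2, Gus:1, Cal:1, Tao:2, Quy:2
Odd-degree vertices: Ava, Zed, Yui, Sam, Gus, Cal (6 total).
An Eulerian trail requires 0 or 2 odd-degree vertices; here there are 6.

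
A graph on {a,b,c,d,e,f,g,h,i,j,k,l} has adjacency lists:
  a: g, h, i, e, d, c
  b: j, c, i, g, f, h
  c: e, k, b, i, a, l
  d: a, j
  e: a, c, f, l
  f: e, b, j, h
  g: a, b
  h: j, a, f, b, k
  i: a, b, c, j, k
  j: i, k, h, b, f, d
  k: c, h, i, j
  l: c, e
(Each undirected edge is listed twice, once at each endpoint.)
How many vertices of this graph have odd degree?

2

Degrees: a:6, b:6, c:6, d:2, e:4, f:4, g:2, h:5, i:5, j:6, k:4, l:2
Odd-degree vertices: h, i.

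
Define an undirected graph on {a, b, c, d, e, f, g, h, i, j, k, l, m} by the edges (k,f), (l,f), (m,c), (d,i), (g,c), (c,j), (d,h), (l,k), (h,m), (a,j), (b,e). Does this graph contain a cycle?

|V| = 13, |E| = 11, number of components = 3.
Since 11 > 13 - 3, a cycle must exist; for instance f-l-k-f.

Yes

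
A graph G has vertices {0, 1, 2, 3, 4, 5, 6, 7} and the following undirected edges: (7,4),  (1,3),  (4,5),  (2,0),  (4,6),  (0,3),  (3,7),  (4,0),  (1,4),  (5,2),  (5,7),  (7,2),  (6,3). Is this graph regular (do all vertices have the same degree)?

No

Degrees: 0:3, 1:2, 2:3, 3:4, 4:5, 5:3, 6:2, 7:4
Degrees are not all equal (e.g. deg(1)=2 but deg(4)=5); not regular.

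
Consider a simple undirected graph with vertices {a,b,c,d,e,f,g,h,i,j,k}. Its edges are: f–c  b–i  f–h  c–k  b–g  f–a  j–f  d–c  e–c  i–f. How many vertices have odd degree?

Degrees: a:1, b:2, c:4, d:1, e:1, f:5, g:1, h:1, i:2, j:1, k:1
Odd-degree vertices: a, d, e, f, g, h, j, k.

8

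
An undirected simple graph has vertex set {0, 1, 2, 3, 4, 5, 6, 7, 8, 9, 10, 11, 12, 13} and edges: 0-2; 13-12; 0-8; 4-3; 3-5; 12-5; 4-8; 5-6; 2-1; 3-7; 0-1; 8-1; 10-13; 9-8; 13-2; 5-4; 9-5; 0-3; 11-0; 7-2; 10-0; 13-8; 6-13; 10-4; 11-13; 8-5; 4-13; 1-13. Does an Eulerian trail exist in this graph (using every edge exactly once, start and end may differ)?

Degrees: 0:6, 1:4, 2:4, 3:4, 4:5, 5:6, 6:2, 7:2, 8:6, 9:2, 10:3, 11:2, 12:2, 13:8
Odd-degree vertices: 4, 10 (2 total).
With 2 odd-degree vertices and all edges in one connected piece, an Eulerian trail exists (from 4 to 10).

Yes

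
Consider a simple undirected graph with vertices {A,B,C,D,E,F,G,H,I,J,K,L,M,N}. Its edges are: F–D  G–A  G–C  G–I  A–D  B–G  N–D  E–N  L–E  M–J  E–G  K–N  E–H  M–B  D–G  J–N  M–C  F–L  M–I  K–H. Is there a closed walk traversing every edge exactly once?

Yes

Degrees: A:2, B:2, C:2, D:4, E:4, F:2, G:6, H:2, I:2, J:2, K:2, L:2, M:4, N:4
All degrees are even and the non-isolated vertices are connected — an Eulerian circuit exists.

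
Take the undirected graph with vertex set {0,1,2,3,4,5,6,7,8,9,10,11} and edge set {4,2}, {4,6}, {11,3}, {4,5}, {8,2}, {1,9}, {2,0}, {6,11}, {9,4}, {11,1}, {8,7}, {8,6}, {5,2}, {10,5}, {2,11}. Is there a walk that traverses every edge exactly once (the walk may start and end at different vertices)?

No

Degrees: 0:1, 1:2, 2:5, 3:1, 4:4, 5:3, 6:3, 7:1, 8:3, 9:2, 10:1, 11:4
Odd-degree vertices: 0, 2, 3, 5, 6, 7, 8, 10 (8 total).
With 8 odd-degree vertices (more than two), no single trail can use every edge.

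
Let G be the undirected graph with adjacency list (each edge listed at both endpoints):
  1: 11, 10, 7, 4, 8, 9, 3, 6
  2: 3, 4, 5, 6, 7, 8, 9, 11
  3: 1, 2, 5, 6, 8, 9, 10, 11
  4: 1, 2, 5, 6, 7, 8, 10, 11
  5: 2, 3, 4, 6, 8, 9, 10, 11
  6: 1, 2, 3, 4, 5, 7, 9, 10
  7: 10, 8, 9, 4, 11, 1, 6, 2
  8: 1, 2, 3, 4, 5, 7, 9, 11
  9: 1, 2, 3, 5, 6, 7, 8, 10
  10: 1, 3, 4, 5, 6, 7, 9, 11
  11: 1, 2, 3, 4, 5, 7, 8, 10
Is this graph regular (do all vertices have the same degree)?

Yes

Degrees: 1:8, 2:8, 3:8, 4:8, 5:8, 6:8, 7:8, 8:8, 9:8, 10:8, 11:8
All degrees equal 8; the graph is regular.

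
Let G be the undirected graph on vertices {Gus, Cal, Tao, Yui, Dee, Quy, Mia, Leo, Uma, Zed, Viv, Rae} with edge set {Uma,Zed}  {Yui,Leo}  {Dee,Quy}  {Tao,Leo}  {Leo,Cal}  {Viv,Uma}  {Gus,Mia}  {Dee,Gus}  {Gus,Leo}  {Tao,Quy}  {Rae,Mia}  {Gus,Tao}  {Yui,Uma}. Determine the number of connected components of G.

Component: {Gus, Cal, Tao, Yui, Dee, Quy, Mia, Leo, Uma, Zed, Viv, Rae}

1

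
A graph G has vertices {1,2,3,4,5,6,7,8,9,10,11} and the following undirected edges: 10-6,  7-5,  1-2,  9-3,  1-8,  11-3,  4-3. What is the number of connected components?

Component: {5, 7}
Component: {6, 10}
Component: {1, 2, 8}
Component: {3, 4, 9, 11}

4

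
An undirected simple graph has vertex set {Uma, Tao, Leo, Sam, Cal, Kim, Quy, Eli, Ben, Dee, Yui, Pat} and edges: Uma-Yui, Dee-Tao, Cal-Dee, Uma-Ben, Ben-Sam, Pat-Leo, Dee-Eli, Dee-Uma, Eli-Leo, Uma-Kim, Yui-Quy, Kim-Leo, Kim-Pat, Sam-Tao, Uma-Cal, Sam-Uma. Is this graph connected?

Yes

Starting from Uma and exploring outward reaches every vertex (Uma, Dee, Kim, Ben, Yui, Cal, Sam, Eli, Tao, Pat, Leo, Quy); the graph is connected.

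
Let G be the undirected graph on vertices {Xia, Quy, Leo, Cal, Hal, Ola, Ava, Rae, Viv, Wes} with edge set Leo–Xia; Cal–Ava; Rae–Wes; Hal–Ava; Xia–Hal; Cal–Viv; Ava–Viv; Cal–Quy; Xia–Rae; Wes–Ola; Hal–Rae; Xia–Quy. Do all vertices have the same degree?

No

Degrees: Xia:4, Quy:2, Leo:1, Cal:3, Hal:3, Ola:1, Ava:3, Rae:3, Viv:2, Wes:2
Vertex Leo has degree 1 while Xia has degree 4, so the graph is not regular.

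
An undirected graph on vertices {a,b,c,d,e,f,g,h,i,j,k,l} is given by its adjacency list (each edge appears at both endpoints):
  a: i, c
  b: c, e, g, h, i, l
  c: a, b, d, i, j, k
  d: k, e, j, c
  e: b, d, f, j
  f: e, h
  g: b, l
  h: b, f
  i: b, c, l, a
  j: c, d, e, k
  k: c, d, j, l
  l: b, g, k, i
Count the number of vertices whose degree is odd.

Degrees: a:2, b:6, c:6, d:4, e:4, f:2, g:2, h:2, i:4, j:4, k:4, l:4
Odd-degree vertices: none.

0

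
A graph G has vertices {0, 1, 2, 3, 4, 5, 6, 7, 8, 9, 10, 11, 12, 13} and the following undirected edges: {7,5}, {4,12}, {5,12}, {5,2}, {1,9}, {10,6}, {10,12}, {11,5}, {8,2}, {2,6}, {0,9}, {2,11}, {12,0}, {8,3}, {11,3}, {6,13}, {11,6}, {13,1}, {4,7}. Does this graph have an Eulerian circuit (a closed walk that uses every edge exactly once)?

Degrees: 0:2, 1:2, 2:4, 3:2, 4:2, 5:4, 6:4, 7:2, 8:2, 9:2, 10:2, 11:4, 12:4, 13:2
All degrees are even and the non-isolated vertices are connected — an Eulerian circuit exists.

Yes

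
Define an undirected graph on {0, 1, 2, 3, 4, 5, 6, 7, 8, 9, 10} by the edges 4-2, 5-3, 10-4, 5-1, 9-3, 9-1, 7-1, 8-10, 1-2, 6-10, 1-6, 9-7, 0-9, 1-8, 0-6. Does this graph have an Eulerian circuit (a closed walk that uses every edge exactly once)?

Degrees: 0:2, 1:6, 2:2, 3:2, 4:2, 5:2, 6:3, 7:2, 8:2, 9:4, 10:3
Vertices with odd degree: 6, 10. An Eulerian circuit requires all degrees even.

No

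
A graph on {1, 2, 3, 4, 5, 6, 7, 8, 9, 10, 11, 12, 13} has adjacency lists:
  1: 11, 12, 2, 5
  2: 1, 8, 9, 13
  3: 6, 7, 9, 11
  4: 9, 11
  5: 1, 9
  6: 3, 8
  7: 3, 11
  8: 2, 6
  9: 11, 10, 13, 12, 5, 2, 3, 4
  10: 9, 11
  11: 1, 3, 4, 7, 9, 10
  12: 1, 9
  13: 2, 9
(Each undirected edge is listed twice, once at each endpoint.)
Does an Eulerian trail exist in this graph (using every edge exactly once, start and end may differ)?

Yes

Degrees: 1:4, 2:4, 3:4, 4:2, 5:2, 6:2, 7:2, 8:2, 9:8, 10:2, 11:6, 12:2, 13:2
Odd-degree vertices: none (0 total).
With 0 odd-degree vertices and all edges in one connected piece, an Eulerian trail exists.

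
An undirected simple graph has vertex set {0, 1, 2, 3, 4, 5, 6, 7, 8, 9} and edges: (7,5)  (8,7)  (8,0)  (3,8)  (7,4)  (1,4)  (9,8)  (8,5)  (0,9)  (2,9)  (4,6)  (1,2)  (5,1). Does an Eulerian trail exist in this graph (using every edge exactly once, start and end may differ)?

No

Degrees: 0:2, 1:3, 2:2, 3:1, 4:3, 5:3, 6:1, 7:3, 8:5, 9:3
Odd-degree vertices: 1, 3, 4, 5, 6, 7, 8, 9 (8 total).
An Eulerian trail requires 0 or 2 odd-degree vertices; here there are 8.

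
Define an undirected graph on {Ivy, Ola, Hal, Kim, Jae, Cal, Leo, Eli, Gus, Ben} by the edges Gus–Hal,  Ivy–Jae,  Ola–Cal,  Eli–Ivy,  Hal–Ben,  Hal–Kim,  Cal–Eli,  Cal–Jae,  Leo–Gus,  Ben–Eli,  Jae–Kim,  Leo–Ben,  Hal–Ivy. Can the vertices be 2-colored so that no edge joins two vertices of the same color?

Color {Ola, Hal, Jae, Leo, Eli} black and {Ivy, Kim, Cal, Gus, Ben} white. No edge joins two same-colored vertices, so the graph is bipartite.

Yes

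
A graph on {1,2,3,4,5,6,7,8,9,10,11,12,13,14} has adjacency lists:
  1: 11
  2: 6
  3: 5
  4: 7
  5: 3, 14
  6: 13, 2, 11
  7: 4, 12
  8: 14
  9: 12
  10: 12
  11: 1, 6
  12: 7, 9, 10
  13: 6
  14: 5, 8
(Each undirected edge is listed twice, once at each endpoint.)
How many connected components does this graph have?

Component: {3, 5, 8, 14}
Component: {1, 2, 6, 11, 13}
Component: {4, 7, 9, 10, 12}

3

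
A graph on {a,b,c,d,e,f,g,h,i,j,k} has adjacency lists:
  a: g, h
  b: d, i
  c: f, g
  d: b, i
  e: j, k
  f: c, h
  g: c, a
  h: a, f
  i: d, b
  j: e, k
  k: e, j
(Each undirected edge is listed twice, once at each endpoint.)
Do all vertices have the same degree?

Degrees: a:2, b:2, c:2, d:2, e:2, f:2, g:2, h:2, i:2, j:2, k:2
Every vertex has degree 2, so the graph is 2-regular.

Yes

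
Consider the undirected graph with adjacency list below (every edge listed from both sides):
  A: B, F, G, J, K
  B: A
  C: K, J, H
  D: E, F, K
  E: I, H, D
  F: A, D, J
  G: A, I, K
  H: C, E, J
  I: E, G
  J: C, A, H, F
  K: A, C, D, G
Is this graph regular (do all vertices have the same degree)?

Degrees: A:5, B:1, C:3, D:3, E:3, F:3, G:3, H:3, I:2, J:4, K:4
Degrees are not all equal (e.g. deg(B)=1 but deg(A)=5); not regular.

No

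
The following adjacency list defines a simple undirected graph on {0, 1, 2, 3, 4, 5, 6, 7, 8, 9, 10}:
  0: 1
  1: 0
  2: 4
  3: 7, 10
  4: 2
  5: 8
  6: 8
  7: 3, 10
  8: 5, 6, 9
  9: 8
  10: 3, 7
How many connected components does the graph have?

Component: {0, 1}
Component: {2, 4}
Component: {3, 7, 10}
Component: {5, 6, 8, 9}

4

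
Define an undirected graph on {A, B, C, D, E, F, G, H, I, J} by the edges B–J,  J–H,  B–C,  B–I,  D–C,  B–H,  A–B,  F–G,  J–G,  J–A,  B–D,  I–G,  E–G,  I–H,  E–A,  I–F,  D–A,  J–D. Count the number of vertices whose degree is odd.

2

Degrees: A:4, B:6, C:2, D:4, E:2, F:2, G:4, H:3, I:4, J:5
Odd-degree vertices: H, J.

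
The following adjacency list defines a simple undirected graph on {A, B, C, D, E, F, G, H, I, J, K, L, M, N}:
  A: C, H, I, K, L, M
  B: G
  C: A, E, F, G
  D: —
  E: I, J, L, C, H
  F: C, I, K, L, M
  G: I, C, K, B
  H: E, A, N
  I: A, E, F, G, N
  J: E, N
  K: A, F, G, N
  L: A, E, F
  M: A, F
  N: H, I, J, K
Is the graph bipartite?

Yes

Color {B, C, D, H, I, J, K, L, M} black and {A, E, F, G, N} white. No edge joins two same-colored vertices, so the graph is bipartite.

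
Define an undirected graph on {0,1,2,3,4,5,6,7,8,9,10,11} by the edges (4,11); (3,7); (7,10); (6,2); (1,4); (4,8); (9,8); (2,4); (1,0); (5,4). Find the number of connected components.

2

Component: {3, 7, 10}
Component: {0, 1, 2, 4, 5, 6, 8, 9, 11}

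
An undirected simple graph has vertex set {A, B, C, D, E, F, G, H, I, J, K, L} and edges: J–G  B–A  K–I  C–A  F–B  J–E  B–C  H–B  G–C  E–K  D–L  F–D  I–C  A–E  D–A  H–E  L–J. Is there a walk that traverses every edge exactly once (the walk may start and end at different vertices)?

Yes

Degrees: A:4, B:4, C:4, D:3, E:4, F:2, G:2, H:2, I:2, J:3, K:2, L:2
Odd-degree vertices: D, J (2 total).
With 2 odd-degree vertices and all edges in one connected piece, an Eulerian trail exists (from D to J).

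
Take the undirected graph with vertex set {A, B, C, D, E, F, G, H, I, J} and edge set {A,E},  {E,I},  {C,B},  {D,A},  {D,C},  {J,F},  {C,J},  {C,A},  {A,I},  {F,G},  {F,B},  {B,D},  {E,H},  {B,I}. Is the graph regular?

Degrees: A:4, B:4, C:4, D:3, E:3, F:3, G:1, H:1, I:3, J:2
Degrees are not all equal (e.g. deg(G)=1 but deg(A)=4); not regular.

No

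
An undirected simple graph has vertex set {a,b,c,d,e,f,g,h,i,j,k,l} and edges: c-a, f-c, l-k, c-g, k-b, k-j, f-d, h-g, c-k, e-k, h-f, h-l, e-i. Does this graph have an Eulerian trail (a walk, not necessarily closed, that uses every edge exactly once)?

No

Degrees: a:1, b:1, c:4, d:1, e:2, f:3, g:2, h:3, i:1, j:1, k:5, l:2
Odd-degree vertices: a, b, d, f, h, i, j, k (8 total).
With 8 odd-degree vertices (more than two), no single trail can use every edge.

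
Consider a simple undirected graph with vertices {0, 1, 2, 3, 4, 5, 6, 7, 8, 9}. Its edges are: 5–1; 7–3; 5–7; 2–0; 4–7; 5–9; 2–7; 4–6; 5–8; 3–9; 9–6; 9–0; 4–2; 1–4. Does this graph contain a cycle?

Yes

The graph has 10 vertices, 14 edges, and 1 connected component.
One cycle is 5-1-4-2-7-5.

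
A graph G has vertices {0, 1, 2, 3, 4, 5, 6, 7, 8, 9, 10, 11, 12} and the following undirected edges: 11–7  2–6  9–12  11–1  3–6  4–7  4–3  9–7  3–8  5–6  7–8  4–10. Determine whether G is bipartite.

Yes

Partition the vertices as {0, 4, 6, 8, 9, 11} vs {1, 2, 3, 5, 7, 10, 12}. Each listed edge has one endpoint in each part, so the graph is bipartite.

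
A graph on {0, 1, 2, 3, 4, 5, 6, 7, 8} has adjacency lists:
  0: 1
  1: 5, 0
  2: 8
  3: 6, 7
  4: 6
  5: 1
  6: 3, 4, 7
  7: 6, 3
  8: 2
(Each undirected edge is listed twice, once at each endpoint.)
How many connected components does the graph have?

3

Component: {2, 8}
Component: {0, 1, 5}
Component: {3, 4, 6, 7}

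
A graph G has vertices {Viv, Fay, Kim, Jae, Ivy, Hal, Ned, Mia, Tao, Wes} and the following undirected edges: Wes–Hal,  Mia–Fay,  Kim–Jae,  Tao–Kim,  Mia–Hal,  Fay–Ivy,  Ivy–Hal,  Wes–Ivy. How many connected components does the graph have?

Component: {Viv}
Component: {Ned}
Component: {Kim, Jae, Tao}
Component: {Fay, Ivy, Hal, Mia, Wes}

4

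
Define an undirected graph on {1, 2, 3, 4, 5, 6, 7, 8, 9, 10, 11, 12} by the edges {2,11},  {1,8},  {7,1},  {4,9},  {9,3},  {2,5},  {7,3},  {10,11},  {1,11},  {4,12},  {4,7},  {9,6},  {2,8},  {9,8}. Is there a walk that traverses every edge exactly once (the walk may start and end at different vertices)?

No

Degrees: 1:3, 2:3, 3:2, 4:3, 5:1, 6:1, 7:3, 8:3, 9:4, 10:1, 11:3, 12:1
Odd-degree vertices: 1, 2, 4, 5, 6, 7, 8, 10, 11, 12 (10 total).
An Eulerian trail requires 0 or 2 odd-degree vertices; here there are 10.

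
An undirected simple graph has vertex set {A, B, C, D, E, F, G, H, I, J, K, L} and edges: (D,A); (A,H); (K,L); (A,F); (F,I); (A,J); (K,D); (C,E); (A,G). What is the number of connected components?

Component: {B}
Component: {C, E}
Component: {A, D, F, G, H, I, J, K, L}

3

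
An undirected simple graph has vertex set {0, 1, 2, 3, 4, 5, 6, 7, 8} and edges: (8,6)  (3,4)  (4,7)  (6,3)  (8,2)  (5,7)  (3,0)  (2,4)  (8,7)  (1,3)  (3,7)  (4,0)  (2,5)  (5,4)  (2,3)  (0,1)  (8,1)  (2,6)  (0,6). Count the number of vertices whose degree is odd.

Degrees: 0:4, 1:3, 2:5, 3:6, 4:5, 5:3, 6:4, 7:4, 8:4
Odd-degree vertices: 1, 2, 4, 5.

4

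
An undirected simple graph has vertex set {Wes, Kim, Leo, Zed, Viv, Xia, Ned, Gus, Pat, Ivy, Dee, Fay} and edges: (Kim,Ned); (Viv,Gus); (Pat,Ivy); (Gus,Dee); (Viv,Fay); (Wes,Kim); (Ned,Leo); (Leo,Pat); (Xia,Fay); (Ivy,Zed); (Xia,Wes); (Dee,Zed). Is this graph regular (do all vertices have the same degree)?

Degrees: Wes:2, Kim:2, Leo:2, Zed:2, Viv:2, Xia:2, Ned:2, Gus:2, Pat:2, Ivy:2, Dee:2, Fay:2
All degrees equal 2; the graph is regular.

Yes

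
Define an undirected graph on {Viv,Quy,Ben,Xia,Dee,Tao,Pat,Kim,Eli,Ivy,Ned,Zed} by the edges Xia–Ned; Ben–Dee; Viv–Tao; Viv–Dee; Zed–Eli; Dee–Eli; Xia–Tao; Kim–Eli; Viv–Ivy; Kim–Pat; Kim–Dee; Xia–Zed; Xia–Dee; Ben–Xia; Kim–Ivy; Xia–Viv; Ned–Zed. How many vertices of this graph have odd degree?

4

Degrees: Viv:4, Quy:0, Ben:2, Xia:6, Dee:5, Tao:2, Pat:1, Kim:4, Eli:3, Ivy:2, Ned:2, Zed:3
Odd-degree vertices: Dee, Pat, Eli, Zed.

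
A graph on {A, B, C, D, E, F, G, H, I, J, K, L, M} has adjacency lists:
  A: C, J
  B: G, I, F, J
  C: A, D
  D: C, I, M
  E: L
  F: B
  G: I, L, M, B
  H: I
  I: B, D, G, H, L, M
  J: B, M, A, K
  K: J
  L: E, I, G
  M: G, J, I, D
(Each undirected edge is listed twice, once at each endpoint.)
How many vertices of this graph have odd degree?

Degrees: A:2, B:4, C:2, D:3, E:1, F:1, G:4, H:1, I:6, J:4, K:1, L:3, M:4
Odd-degree vertices: D, E, F, H, K, L.

6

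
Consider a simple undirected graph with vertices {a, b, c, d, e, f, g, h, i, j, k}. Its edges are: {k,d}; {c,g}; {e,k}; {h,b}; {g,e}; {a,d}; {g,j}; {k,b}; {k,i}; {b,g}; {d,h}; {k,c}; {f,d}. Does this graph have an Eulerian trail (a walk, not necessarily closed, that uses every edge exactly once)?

No

Degrees: a:1, b:3, c:2, d:4, e:2, f:1, g:4, h:2, i:1, j:1, k:5
Odd-degree vertices: a, b, f, i, j, k (6 total).
An Eulerian trail requires 0 or 2 odd-degree vertices; here there are 6.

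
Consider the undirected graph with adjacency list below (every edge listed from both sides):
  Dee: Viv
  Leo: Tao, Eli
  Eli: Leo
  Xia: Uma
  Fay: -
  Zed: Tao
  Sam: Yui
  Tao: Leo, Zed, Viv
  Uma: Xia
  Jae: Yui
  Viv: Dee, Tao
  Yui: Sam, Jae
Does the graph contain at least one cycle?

|V| = 12, |E| = 8, number of components = 4.
Since 8 = 12 - 4, the graph is a forest and contains no cycle.

No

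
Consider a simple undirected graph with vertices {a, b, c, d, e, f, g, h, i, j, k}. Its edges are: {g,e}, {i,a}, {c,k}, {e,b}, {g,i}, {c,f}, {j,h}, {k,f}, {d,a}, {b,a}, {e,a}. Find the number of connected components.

Component: {h, j}
Component: {c, f, k}
Component: {a, b, d, e, g, i}

3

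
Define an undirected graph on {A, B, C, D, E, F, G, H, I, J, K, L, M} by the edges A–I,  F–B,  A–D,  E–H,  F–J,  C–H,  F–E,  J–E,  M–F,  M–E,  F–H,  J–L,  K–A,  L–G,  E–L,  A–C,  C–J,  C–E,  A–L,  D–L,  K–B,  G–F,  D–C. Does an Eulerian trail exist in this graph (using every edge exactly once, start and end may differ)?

Degrees: A:5, B:2, C:5, D:3, E:6, F:6, G:2, H:3, I:1, J:4, K:2, L:5, M:2
Odd-degree vertices: A, C, D, H, I, L (6 total).
With 6 odd-degree vertices (more than two), no single trail can use every edge.

No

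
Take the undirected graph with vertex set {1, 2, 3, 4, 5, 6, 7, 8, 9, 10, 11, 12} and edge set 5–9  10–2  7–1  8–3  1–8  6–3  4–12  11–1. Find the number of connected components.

4

Component: {2, 10}
Component: {4, 12}
Component: {5, 9}
Component: {1, 3, 6, 7, 8, 11}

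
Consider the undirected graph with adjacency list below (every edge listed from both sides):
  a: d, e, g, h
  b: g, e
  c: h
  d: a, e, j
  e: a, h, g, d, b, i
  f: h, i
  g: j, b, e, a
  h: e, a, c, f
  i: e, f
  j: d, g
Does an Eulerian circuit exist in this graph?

Degrees: a:4, b:2, c:1, d:3, e:6, f:2, g:4, h:4, i:2, j:2
Vertices with odd degree: c, d. An Eulerian circuit requires all degrees even.

No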